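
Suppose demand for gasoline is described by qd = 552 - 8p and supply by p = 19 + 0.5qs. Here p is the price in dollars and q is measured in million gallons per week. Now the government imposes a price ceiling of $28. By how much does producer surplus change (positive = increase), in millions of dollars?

-1519

Rearranging supply gives qs = 2p - 38. In a free market, 552 - 8p = 2p - 38 gives the equilibrium p* = 59, q* = 80.
The ceiling of 28 is below the equilibrium price 59, so it binds.
At p = 28: qd = 552 - 8·28 = 328 and qs = 2·28 - 38 = 18.
Producer surplus without the control is ½ · (59 - 19) · 80 = 1600.
With the ceiling, producers sell 18 units at 28, so PS = ½ · (28 - 19) · 18 = 81.
Change in producer surplus = 81 - 1600 = -1519.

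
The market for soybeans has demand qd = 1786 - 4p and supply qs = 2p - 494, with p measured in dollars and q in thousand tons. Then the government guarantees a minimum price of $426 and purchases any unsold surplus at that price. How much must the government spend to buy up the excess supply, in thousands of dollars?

117576

In a free market, 1786 - 4p = 2p - 494 gives the equilibrium p* = 380, q* = 266.
Since 426 > 380, the floor is binding.
At p = 426: qd = 1786 - 4·426 = 82 and qs = 2·426 - 494 = 358.
Surplus = qs - qd = 276.
Government expenditure = surplus × support price = 276 × 426 = 117576.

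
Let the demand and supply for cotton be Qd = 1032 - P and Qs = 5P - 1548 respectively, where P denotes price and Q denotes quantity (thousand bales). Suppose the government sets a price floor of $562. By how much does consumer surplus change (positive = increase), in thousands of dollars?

Setting quantity demanded equal to quantity supplied, 1032 - P = 5P - 1548, gives P* = 430 and Q* = 602.
Because the floor (562) lies above the market-clearing price, it is binding.
At P = 562: Qd = 1032 - 562 = 470 and Qs = 5·562 - 1548 = 1262.
Consumer surplus without the control is ½ · (1032 - 430) · 602 = 181202.
With the floor, consumers buy 470 units at 562, so CS = ½ · (1032 - 562) · 470 = 110450.
Change in consumer surplus = 110450 - 181202 = -70752.

-70752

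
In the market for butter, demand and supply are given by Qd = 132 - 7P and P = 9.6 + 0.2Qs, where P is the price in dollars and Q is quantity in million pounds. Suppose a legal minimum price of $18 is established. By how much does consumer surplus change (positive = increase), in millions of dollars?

-49.5

Rearranging supply gives Qs = 5P - 48. Equilibrium: 132 - 7P = 5P - 48, so 180 = 12P and P* = 15, Q* = 27.
The floor of 18 is above the equilibrium price 15, so it binds.
At P = 18: Qd = 132 - 7·18 = 6 and Qs = 5·18 - 48 = 42.
Consumer surplus without the control is ½ · (132/7 - 15) · 27 = 729/14.
With the floor, consumers buy 6 units at 18, so CS = ½ · (132/7 - 18) · 6 = 18/7.
Change in consumer surplus = 18/7 - 729/14 = -49.5.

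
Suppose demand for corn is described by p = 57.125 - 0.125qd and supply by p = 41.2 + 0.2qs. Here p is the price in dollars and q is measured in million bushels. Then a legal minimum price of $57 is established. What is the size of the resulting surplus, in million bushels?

Rearranging demand gives qd = 457 - 8p; rearranging supply gives qs = 5p - 206. Without the control the market clears where 457 - 8p = 5p - 206, i.e. p* = 51 and q* = 49.
Since 57 > 51, the floor is binding.
At p = 57: qd = 457 - 8·57 = 1 and qs = 5·57 - 206 = 79.
Surplus = qs - qd = 79 - 1 = 78.

78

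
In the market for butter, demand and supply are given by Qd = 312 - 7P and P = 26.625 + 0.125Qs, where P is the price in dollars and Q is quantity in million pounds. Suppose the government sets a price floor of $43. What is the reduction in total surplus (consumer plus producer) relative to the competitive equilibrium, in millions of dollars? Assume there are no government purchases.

420

Rearranging supply gives Qs = 8P - 213. Without the control the market clears where 312 - 7P = 8P - 213, i.e. P* = 35 and Q* = 67.
The floor of 43 is above the equilibrium price 35, so it binds.
At P = 43: Qd = 312 - 7·43 = 11 and Qs = 8·43 - 213 = 131.
Quantity traded falls to 11. At Q = 11 the demand price is (312 - 11)/7 = 43 and the supply price is (213 + 11)/8 = 28.
Deadweight loss = ½ · (43 - 28) · (67 - 11) = ½ · 15 · 56 = 420.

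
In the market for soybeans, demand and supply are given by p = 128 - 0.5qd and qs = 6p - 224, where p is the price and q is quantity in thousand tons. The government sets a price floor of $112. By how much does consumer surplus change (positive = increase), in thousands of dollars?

-4368

Rearranging demand gives qd = 256 - 2p. Without the control the market clears where 256 - 2p = 6p - 224, i.e. p* = 60 and q* = 136.
The floor of 112 is above the equilibrium price 60, so it binds.
At p = 112: qd = 256 - 2·112 = 32 and qs = 6·112 - 224 = 448.
Consumer surplus without the control is ½ · (128 - 60) · 136 = 4624.
With the floor, consumers buy 32 units at 112, so CS = ½ · (128 - 112) · 32 = 256.
Change in consumer surplus = 256 - 4624 = -4368.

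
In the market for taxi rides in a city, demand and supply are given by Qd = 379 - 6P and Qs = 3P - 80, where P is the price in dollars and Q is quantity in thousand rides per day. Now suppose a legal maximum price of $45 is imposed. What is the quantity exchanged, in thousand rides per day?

55

In a free market, 379 - 6P = 3P - 80 gives the equilibrium P* = 51, Q* = 73.
Because the ceiling (45) lies below the market-clearing price, it is binding.
At P = 45: Qd = 379 - 6·45 = 109 and Qs = 3·45 - 80 = 55.
The quantity actually transacted is the short side, supply: 55.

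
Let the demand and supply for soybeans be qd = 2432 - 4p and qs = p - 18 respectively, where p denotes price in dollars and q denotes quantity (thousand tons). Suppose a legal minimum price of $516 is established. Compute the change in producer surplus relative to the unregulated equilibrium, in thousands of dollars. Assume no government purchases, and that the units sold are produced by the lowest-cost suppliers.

Without the control the market clears where 2432 - 4p = p - 18, i.e. p* = 490 and q* = 472.
The floor of 516 is above the equilibrium price 490, so it binds.
At p = 516: qd = 2432 - 4·516 = 368 and qs = 516 - 18 = 498.
Producer surplus without the control is ½ · (490 - 18) · 472 = 111392.
With the floor, 368 units are sold at 516. The supply price at q = 368 is 386, so PS = ½ · [(516 - 18) + (516 - 386)] · 368 = 115552.
Change in producer surplus = 115552 - 111392 = 4160.

4160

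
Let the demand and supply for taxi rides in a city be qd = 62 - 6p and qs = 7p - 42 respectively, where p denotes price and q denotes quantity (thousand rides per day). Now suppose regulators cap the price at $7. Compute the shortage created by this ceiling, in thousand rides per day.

Setting quantity demanded equal to quantity supplied, 62 - 6p = 7p - 42, gives p* = 8 and q* = 14.
Because the ceiling (7) lies below the market-clearing price, it is binding.
At p = 7: qd = 62 - 6·7 = 20 and qs = 7·7 - 42 = 7.
Shortage = qd - qs = 20 - 7 = 13.

13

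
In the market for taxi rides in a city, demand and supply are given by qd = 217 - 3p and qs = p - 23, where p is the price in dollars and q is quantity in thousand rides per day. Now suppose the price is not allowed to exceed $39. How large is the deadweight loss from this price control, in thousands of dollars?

294

Equilibrium: 217 - 3p = p - 23, so 240 = 4p and p* = 60, q* = 37.
Because the ceiling (39) lies below the market-clearing price, it is binding.
At p = 39: qd = 217 - 3·39 = 100 and qs = 39 - 23 = 16.
Quantity traded falls to 16. At q = 16 the demand price is (217 - 16)/3 = 67 and the supply price is 23 + 16 = 39.
Deadweight loss = ½ · (67 - 39) · (37 - 16) = ½ · 28 · 21 = 294.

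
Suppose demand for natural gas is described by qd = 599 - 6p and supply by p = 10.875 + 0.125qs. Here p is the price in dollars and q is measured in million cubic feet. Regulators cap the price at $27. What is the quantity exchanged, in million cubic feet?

129

Rearranging supply gives qs = 8p - 87. Without the control the market clears where 599 - 6p = 8p - 87, i.e. p* = 49 and q* = 305.
Since 27 < 49, the ceiling is binding.
At p = 27: qd = 599 - 6·27 = 437 and qs = 8·27 - 87 = 129.
The quantity actually transacted is the short side, supply: 129.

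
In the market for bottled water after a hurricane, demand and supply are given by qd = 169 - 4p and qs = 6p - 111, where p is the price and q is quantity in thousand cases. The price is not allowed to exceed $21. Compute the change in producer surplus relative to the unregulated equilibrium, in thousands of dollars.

Setting quantity demanded equal to quantity supplied, 169 - 4p = 6p - 111, gives p* = 28 and q* = 57.
Because the ceiling (21) lies below the market-clearing price, it is binding.
At p = 21: qd = 169 - 4·21 = 85 and qs = 6·21 - 111 = 15.
Producer surplus without the control is ½ · (28 - 18.5) · 57 = 270.75.
With the ceiling, producers sell 15 units at 21, so PS = ½ · (21 - 18.5) · 15 = 18.75.
Change in producer surplus = 18.75 - 270.75 = -252.

-252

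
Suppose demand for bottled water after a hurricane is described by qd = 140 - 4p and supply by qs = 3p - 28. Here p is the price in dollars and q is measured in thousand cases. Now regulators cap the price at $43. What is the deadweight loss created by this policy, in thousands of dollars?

0

In a free market, 140 - 4p = 3p - 28 gives the equilibrium p* = 24, q* = 44.
Since 43 is above p* = 24, the ceiling does not bind and the free-market outcome prevails.
Since the control does not bind, no trades are prevented and deadweight loss is zero.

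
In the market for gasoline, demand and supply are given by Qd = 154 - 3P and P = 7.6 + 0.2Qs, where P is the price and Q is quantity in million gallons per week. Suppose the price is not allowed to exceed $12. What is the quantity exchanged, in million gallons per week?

22

Rearranging supply gives Qs = 5P - 38. Equilibrium: 154 - 3P = 5P - 38, so 192 = 8P and P* = 24, Q* = 82.
Since 12 < 24, the ceiling is binding.
At P = 12: Qd = 154 - 3·12 = 118 and Qs = 5·12 - 38 = 22.
The quantity actually transacted is the short side, supply: 22.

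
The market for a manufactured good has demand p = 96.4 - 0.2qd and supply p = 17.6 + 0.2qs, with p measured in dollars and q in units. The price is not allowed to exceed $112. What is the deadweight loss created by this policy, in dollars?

0

Rearranging demand gives qd = 482 - 5p; rearranging supply gives qs = 5p - 88. Setting quantity demanded equal to quantity supplied, 482 - 5p = 5p - 88, gives p* = 57 and q* = 197.
Since 112 is above p* = 57, the ceiling does not bind and the free-market outcome prevails.
Since the control does not bind, no trades are prevented and deadweight loss is zero.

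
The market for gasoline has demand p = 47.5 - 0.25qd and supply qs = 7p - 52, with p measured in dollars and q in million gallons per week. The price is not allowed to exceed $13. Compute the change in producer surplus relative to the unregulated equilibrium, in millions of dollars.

-634.5

Rearranging demand gives qd = 190 - 4p. Setting quantity demanded equal to quantity supplied, 190 - 4p = 7p - 52, gives p* = 22 and q* = 102.
The ceiling of 13 is below the equilibrium price 22, so it binds.
At p = 13: qd = 190 - 4·13 = 138 and qs = 7·13 - 52 = 39.
Producer surplus without the control is ½ · (22 - 52/7) · 102 = 5202/7.
With the ceiling, producers sell 39 units at 13, so PS = ½ · (13 - 52/7) · 39 = 1521/14.
Change in producer surplus = 1521/14 - 5202/7 = -634.5.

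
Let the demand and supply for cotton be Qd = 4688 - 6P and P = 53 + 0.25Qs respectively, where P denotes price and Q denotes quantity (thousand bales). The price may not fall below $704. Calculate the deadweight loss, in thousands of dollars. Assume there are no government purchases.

343470

Rearranging supply gives Qs = 4P - 212. Equilibrium: 4688 - 6P = 4P - 212, so 4900 = 10P and P* = 490, Q* = 1748.
Since 704 > 490, the floor is binding.
At P = 704: Qd = 4688 - 6·704 = 464 and Qs = 4·704 - 212 = 2604.
Quantity traded falls to 464. At Q = 464 the demand price is (4688 - 464)/6 = 704 and the supply price is (212 + 464)/4 = 169.
Deadweight loss = ½ · (704 - 169) · (1748 - 464) = ½ · 535 · 1284 = 343470.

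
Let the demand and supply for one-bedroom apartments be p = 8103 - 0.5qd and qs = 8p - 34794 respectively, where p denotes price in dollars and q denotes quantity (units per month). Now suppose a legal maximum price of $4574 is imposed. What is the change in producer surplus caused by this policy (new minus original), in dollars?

Rearranging demand gives qd = 16206 - 2p. Equilibrium: 16206 - 2p = 8p - 34794, so 51000 = 10p and p* = 5100, q* = 6006.
Because the ceiling (4574) lies below the market-clearing price, it is binding.
At p = 4574: qd = 16206 - 2·4574 = 7058 and qs = 8·4574 - 34794 = 1798.
Producer surplus without the control is ½ · (5100 - 4349.25) · 6006 = 2254502.25.
With the ceiling, producers sell 1798 units at 4574, so PS = ½ · (4574 - 4349.25) · 1798 = 202050.25.
Change in producer surplus = 202050.25 - 2254502.25 = -2052452.

-2052452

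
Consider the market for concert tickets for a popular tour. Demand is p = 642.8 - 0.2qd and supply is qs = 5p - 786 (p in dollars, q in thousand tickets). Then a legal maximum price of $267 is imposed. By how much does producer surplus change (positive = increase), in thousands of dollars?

Rearranging demand gives qd = 3214 - 5p. Equilibrium: 3214 - 5p = 5p - 786, so 4000 = 10p and p* = 400, q* = 1214.
The ceiling of 267 is below the equilibrium price 400, so it binds.
At p = 267: qd = 3214 - 5·267 = 1879 and qs = 5·267 - 786 = 549.
Producer surplus without the control is ½ · (400 - 157.2) · 1214 = 147379.6.
With the ceiling, producers sell 549 units at 267, so PS = ½ · (267 - 157.2) · 549 = 30140.1.
Change in producer surplus = 30140.1 - 147379.6 = -117239.5.

-117239.5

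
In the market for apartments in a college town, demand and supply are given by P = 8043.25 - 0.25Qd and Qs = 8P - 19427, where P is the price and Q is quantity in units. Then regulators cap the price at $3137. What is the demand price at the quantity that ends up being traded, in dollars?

6626

Rearranging demand gives Qd = 32173 - 4P. Without the control the market clears where 32173 - 4P = 8P - 19427, i.e. P* = 4300 and Q* = 14973.
Because the ceiling (3137) lies below the market-clearing price, it is binding.
At P = 3137: Qd = 32173 - 4·3137 = 19625 and Qs = 8·3137 - 19427 = 5669.
Only 5669 units reach the market. On the demand curve, the marginal buyer's willingness to pay at Q = 5669 is (32173 - 5669)/4 = 6626.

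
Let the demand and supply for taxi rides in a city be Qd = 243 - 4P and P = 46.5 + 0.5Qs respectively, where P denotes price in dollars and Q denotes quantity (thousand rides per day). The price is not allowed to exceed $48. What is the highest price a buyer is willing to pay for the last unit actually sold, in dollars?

Rearranging supply gives Qs = 2P - 93. Setting quantity demanded equal to quantity supplied, 243 - 4P = 2P - 93, gives P* = 56 and Q* = 19.
Since 48 < 56, the ceiling is binding.
At P = 48: Qd = 243 - 4·48 = 51 and Qs = 2·48 - 93 = 3.
Only 3 units reach the market. On the demand curve, the marginal buyer's willingness to pay at Q = 3 is (243 - 3)/4 = 60.

60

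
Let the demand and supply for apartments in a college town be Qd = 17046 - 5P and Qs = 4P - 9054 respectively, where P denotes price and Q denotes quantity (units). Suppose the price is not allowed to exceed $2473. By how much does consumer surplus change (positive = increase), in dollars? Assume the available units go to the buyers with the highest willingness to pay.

66099.6

Setting quantity demanded equal to quantity supplied, 17046 - 5P = 4P - 9054, gives P* = 2900 and Q* = 2546.
Because the ceiling (2473) lies below the market-clearing price, it is binding.
At P = 2473: Qd = 17046 - 5·2473 = 4681 and Qs = 4·2473 - 9054 = 838.
Consumer surplus without the control is ½ · (3409.2 - 2900) · 2546 = 648211.6.
With the ceiling, 838 units are sold at 2473 (assume they go to the highest-value buyers). The demand price at Q = 838 is 3241.6, so CS = ½ · [(3409.2 - 2473) + (3241.6 - 2473)] · 838 = 714311.2.
Change in consumer surplus = 714311.2 - 648211.6 = 66099.6.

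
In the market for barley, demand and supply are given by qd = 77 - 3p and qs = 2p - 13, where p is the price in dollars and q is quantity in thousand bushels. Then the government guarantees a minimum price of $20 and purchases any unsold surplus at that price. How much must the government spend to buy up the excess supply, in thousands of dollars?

200

Equilibrium: 77 - 3p = 2p - 13, so 90 = 5p and p* = 18, q* = 23.
Because the floor (20) lies above the market-clearing price, it is binding.
At p = 20: qd = 77 - 3·20 = 17 and qs = 2·20 - 13 = 27.
Surplus = qs - qd = 10.
Government expenditure = surplus × support price = 10 × 20 = 200.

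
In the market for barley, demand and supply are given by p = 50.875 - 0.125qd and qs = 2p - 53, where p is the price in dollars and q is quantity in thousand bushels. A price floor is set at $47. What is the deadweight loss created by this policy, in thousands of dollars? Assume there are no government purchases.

20

Rearranging demand gives qd = 407 - 8p. Setting quantity demanded equal to quantity supplied, 407 - 8p = 2p - 53, gives p* = 46 and q* = 39.
The floor of 47 is above the equilibrium price 46, so it binds.
At p = 47: qd = 407 - 8·47 = 31 and qs = 2·47 - 53 = 41.
Quantity traded falls to 31. At q = 31 the demand price is (407 - 31)/8 = 47 and the supply price is (53 + 31)/2 = 42.
Deadweight loss = ½ · (47 - 42) · (39 - 31) = ½ · 5 · 8 = 20.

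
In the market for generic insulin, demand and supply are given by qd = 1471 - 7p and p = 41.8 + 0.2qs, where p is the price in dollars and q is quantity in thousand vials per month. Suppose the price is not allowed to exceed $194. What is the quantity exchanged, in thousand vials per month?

491

Rearranging supply gives qs = 5p - 209. Equilibrium: 1471 - 7p = 5p - 209, so 1680 = 12p and p* = 140, q* = 491.
The ceiling of 194 is above the equilibrium price 140, so it is not binding; the market clears at p* = 140, q* = 491.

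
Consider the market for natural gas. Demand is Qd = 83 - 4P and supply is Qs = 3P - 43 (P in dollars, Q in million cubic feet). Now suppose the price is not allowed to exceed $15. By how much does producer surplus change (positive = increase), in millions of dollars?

-19.5

Setting quantity demanded equal to quantity supplied, 83 - 4P = 3P - 43, gives P* = 18 and Q* = 11.
Because the ceiling (15) lies below the market-clearing price, it is binding.
At P = 15: Qd = 83 - 4·15 = 23 and Qs = 3·15 - 43 = 2.
Producer surplus without the control is ½ · (18 - 43/3) · 11 = 121/6.
With the ceiling, producers sell 2 units at 15, so PS = ½ · (15 - 43/3) · 2 = 2/3.
Change in producer surplus = 2/3 - 121/6 = -19.5.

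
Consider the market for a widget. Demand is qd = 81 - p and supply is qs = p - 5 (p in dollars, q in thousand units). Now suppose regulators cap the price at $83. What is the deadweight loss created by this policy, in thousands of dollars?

Equilibrium: 81 - p = p - 5, so 86 = 2p and p* = 43, q* = 38.
The ceiling of 83 is above the equilibrium price 43, so it is not binding; the market clears at p* = 43, q* = 38.
Since the control does not bind, no trades are prevented and deadweight loss is zero.

0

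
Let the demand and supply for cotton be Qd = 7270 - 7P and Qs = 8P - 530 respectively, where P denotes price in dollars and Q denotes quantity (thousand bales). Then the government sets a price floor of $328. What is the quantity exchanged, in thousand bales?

In a free market, 7270 - 7P = 8P - 530 gives the equilibrium P* = 520, Q* = 3630.
Since 328 is below P* = 520, the floor does not bind and the free-market outcome prevails.

3630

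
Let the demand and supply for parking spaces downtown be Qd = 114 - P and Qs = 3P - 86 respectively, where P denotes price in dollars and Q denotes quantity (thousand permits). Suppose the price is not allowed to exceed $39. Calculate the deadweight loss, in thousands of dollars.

726

Without the control the market clears where 114 - P = 3P - 86, i.e. P* = 50 and Q* = 64.
Because the ceiling (39) lies below the market-clearing price, it is binding.
At P = 39: Qd = 114 - 39 = 75 and Qs = 3·39 - 86 = 31.
Quantity traded falls to 31. At Q = 31 the demand price is 114 - 31 = 83 and the supply price is (86 + 31)/3 = 39.
Deadweight loss = ½ · (83 - 39) · (64 - 31) = ½ · 44 · 33 = 726.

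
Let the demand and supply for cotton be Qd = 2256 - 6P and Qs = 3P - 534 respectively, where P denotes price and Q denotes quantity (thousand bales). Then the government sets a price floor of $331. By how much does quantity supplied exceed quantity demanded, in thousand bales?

Equilibrium: 2256 - 6P = 3P - 534, so 2790 = 9P and P* = 310, Q* = 396.
The floor of 331 is above the equilibrium price 310, so it binds.
At P = 331: Qd = 2256 - 6·331 = 270 and Qs = 3·331 - 534 = 459.
Surplus = Qs - Qd = 459 - 270 = 189.

189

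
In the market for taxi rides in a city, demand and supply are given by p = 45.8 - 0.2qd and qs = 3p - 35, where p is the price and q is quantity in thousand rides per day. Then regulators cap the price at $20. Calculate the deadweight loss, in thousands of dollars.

405.6

Rearranging demand gives qd = 229 - 5p. In a free market, 229 - 5p = 3p - 35 gives the equilibrium p* = 33, q* = 64.
The ceiling of 20 is below the equilibrium price 33, so it binds.
At p = 20: qd = 229 - 5·20 = 129 and qs = 3·20 - 35 = 25.
Quantity traded falls to 25. At q = 25 the demand price is (229 - 25)/5 = 40.8 and the supply price is (35 + 25)/3 = 20.
Deadweight loss = ½ · (40.8 - 20) · (64 - 25) = ½ · 20.8 · 39 = 405.6.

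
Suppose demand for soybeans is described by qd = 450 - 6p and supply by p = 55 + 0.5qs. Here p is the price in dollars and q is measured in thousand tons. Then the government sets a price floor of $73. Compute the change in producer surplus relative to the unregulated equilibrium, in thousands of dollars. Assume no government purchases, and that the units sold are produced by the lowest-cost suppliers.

Rearranging supply gives qs = 2p - 110. Without the control the market clears where 450 - 6p = 2p - 110, i.e. p* = 70 and q* = 30.
The floor of 73 is above the equilibrium price 70, so it binds.
At p = 73: qd = 450 - 6·73 = 12 and qs = 2·73 - 110 = 36.
Producer surplus without the control is ½ · (70 - 55) · 30 = 225.
With the floor, 12 units are sold at 73. The supply price at q = 12 is 61, so PS = ½ · [(73 - 55) + (73 - 61)] · 12 = 180.
Change in producer surplus = 180 - 225 = -45.

-45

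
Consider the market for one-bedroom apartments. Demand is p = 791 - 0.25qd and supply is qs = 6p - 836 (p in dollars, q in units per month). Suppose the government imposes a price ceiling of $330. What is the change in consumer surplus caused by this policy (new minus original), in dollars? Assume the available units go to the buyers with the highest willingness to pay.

Rearranging demand gives qd = 3164 - 4p. Without the control the market clears where 3164 - 4p = 6p - 836, i.e. p* = 400 and q* = 1564.
Because the ceiling (330) lies below the market-clearing price, it is binding.
At p = 330: qd = 3164 - 4·330 = 1844 and qs = 6·330 - 836 = 1144.
Consumer surplus without the control is ½ · (791 - 400) · 1564 = 305762.
With the ceiling, 1144 units are sold at 330 (assume they go to the highest-value buyers). The demand price at q = 1144 is 505, so CS = ½ · [(791 - 330) + (505 - 330)] · 1144 = 363792.
Change in consumer surplus = 363792 - 305762 = 58030.

58030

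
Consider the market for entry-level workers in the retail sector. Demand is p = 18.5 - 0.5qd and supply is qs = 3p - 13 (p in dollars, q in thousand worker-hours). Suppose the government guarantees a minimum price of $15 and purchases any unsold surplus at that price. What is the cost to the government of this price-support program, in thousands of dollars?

Rearranging demand gives qd = 37 - 2p. Equilibrium: 37 - 2p = 3p - 13, so 50 = 5p and p* = 10, q* = 17.
The floor of 15 is above the equilibrium price 10, so it binds.
At p = 15: qd = 37 - 2·15 = 7 and qs = 3·15 - 13 = 32.
Surplus = qs - qd = 25.
Government expenditure = surplus × support price = 25 × 15 = 375.

375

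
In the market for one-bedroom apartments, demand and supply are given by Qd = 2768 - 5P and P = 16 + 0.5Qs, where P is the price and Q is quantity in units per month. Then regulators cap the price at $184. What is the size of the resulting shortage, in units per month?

1512

Rearranging supply gives Qs = 2P - 32. Setting quantity demanded equal to quantity supplied, 2768 - 5P = 2P - 32, gives P* = 400 and Q* = 768.
The ceiling of 184 is below the equilibrium price 400, so it binds.
At P = 184: Qd = 2768 - 5·184 = 1848 and Qs = 2·184 - 32 = 336.
Shortage = Qd - Qs = 1848 - 336 = 1512.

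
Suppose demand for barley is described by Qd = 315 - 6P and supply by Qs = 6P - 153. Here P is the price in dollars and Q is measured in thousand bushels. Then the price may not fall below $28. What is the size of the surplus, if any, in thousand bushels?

Setting quantity demanded equal to quantity supplied, 315 - 6P = 6P - 153, gives P* = 39 and Q* = 81.
Since 28 is below P* = 39, the floor does not bind and the free-market outcome prevails.
Since the control does not bind, there is no surplus.

0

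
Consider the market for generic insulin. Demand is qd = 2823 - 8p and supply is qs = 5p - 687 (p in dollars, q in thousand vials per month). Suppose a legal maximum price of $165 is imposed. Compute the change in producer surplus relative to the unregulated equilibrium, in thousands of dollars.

In a free market, 2823 - 8p = 5p - 687 gives the equilibrium p* = 270, q* = 663.
Since 165 < 270, the ceiling is binding.
At p = 165: qd = 2823 - 8·165 = 1503 and qs = 5·165 - 687 = 138.
Producer surplus without the control is ½ · (270 - 137.4) · 663 = 43956.9.
With the ceiling, producers sell 138 units at 165, so PS = ½ · (165 - 137.4) · 138 = 1904.4.
Change in producer surplus = 1904.4 - 43956.9 = -42052.5.

-42052.5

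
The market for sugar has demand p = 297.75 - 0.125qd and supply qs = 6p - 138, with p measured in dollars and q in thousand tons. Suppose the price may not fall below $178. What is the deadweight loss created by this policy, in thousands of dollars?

0

Rearranging demand gives qd = 2382 - 8p. In a free market, 2382 - 8p = 6p - 138 gives the equilibrium p* = 180, q* = 942.
Since 178 is below p* = 180, the floor does not bind and the free-market outcome prevails.
Since the control does not bind, no trades are prevented and deadweight loss is zero.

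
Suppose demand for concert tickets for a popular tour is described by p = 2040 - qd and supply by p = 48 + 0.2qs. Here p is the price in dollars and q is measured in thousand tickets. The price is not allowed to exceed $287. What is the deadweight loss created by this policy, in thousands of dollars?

129735

Rearranging demand gives qd = 2040 - p; rearranging supply gives qs = 5p - 240. Without the control the market clears where 2040 - p = 5p - 240, i.e. p* = 380 and q* = 1660.
Since 287 < 380, the ceiling is binding.
At p = 287: qd = 2040 - 287 = 1753 and qs = 5·287 - 240 = 1195.
Quantity traded falls to 1195. At q = 1195 the demand price is 2040 - 1195 = 845 and the supply price is (240 + 1195)/5 = 287.
Deadweight loss = ½ · (845 - 287) · (1660 - 1195) = ½ · 558 · 465 = 129735.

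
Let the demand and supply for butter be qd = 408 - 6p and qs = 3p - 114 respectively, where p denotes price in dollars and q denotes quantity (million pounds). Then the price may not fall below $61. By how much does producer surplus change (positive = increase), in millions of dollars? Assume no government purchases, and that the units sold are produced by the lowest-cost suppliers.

Setting quantity demanded equal to quantity supplied, 408 - 6p = 3p - 114, gives p* = 58 and q* = 60.
The floor of 61 is above the equilibrium price 58, so it binds.
At p = 61: qd = 408 - 6·61 = 42 and qs = 3·61 - 114 = 69.
Producer surplus without the control is ½ · (58 - 38) · 60 = 600.
With the floor, 42 units are sold at 61. The supply price at q = 42 is 52, so PS = ½ · [(61 - 38) + (61 - 52)] · 42 = 672.
Change in producer surplus = 672 - 600 = 72.

72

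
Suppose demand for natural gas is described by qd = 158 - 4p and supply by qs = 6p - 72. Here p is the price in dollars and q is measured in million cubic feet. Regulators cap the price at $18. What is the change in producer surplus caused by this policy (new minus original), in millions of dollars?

Equilibrium: 158 - 4p = 6p - 72, so 230 = 10p and p* = 23, q* = 66.
The ceiling of 18 is below the equilibrium price 23, so it binds.
At p = 18: qd = 158 - 4·18 = 86 and qs = 6·18 - 72 = 36.
Producer surplus without the control is ½ · (23 - 12) · 66 = 363.
With the ceiling, producers sell 36 units at 18, so PS = ½ · (18 - 12) · 36 = 108.
Change in producer surplus = 108 - 363 = -255.

-255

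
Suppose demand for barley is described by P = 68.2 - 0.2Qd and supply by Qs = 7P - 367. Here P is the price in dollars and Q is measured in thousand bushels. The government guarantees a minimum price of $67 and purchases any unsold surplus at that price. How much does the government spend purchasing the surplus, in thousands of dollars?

Rearranging demand gives Qd = 341 - 5P. Without the control the market clears where 341 - 5P = 7P - 367, i.e. P* = 59 and Q* = 46.
Because the floor (67) lies above the market-clearing price, it is binding.
At P = 67: Qd = 341 - 5·67 = 6 and Qs = 7·67 - 367 = 102.
Surplus = Qs - Qd = 96.
Government expenditure = surplus × support price = 96 × 67 = 6432.

6432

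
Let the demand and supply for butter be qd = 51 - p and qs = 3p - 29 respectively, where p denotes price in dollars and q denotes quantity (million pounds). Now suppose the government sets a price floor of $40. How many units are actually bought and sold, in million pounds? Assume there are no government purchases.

11

Setting quantity demanded equal to quantity supplied, 51 - p = 3p - 29, gives p* = 20 and q* = 31.
The floor of 40 is above the equilibrium price 20, so it binds.
At p = 40: qd = 51 - 40 = 11 and qs = 3·40 - 29 = 91.
The quantity actually transacted is the short side, demand: 11.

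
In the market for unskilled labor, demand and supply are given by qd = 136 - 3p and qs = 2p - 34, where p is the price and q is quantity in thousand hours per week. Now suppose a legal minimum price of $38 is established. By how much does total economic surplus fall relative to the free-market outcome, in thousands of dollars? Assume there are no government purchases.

Setting quantity demanded equal to quantity supplied, 136 - 3p = 2p - 34, gives p* = 34 and q* = 34.
Since 38 > 34, the floor is binding.
At p = 38: qd = 136 - 3·38 = 22 and qs = 2·38 - 34 = 42.
Quantity traded falls to 22. At q = 22 the demand price is (136 - 22)/3 = 38 and the supply price is (34 + 22)/2 = 28.
Deadweight loss = ½ · (38 - 28) · (34 - 22) = ½ · 10 · 12 = 60.

60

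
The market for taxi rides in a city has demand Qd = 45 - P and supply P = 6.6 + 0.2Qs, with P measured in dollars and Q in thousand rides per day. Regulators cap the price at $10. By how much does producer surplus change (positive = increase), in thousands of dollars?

-73.5

Rearranging supply gives Qs = 5P - 33. Equilibrium: 45 - P = 5P - 33, so 78 = 6P and P* = 13, Q* = 32.
The ceiling of 10 is below the equilibrium price 13, so it binds.
At P = 10: Qd = 45 - 10 = 35 and Qs = 5·10 - 33 = 17.
Producer surplus without the control is ½ · (13 - 6.6) · 32 = 102.4.
With the ceiling, producers sell 17 units at 10, so PS = ½ · (10 - 6.6) · 17 = 28.9.
Change in producer surplus = 28.9 - 102.4 = -73.5.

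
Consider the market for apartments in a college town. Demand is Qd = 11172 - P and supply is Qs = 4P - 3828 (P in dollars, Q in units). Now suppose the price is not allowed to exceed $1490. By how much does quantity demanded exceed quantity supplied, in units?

7550

Setting quantity demanded equal to quantity supplied, 11172 - P = 4P - 3828, gives P* = 3000 and Q* = 8172.
Because the ceiling (1490) lies below the market-clearing price, it is binding.
At P = 1490: Qd = 11172 - 1490 = 9682 and Qs = 4·1490 - 3828 = 2132.
Shortage = Qd - Qs = 9682 - 2132 = 7550.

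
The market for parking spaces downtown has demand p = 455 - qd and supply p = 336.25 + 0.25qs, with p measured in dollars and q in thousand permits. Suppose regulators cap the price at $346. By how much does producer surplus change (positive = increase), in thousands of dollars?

Rearranging demand gives qd = 455 - p; rearranging supply gives qs = 4p - 1345. In a free market, 455 - p = 4p - 1345 gives the equilibrium p* = 360, q* = 95.
Because the ceiling (346) lies below the market-clearing price, it is binding.
At p = 346: qd = 455 - 346 = 109 and qs = 4·346 - 1345 = 39.
Producer surplus without the control is ½ · (360 - 336.25) · 95 = 1128.125.
With the ceiling, producers sell 39 units at 346, so PS = ½ · (346 - 336.25) · 39 = 190.125.
Change in producer surplus = 190.125 - 1128.125 = -938.

-938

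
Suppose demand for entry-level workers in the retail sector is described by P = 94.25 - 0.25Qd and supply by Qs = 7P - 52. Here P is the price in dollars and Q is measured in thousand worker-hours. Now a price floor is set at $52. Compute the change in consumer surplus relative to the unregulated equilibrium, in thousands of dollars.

Rearranging demand gives Qd = 377 - 4P. Equilibrium: 377 - 4P = 7P - 52, so 429 = 11P and P* = 39, Q* = 221.
The floor of 52 is above the equilibrium price 39, so it binds.
At P = 52: Qd = 377 - 4·52 = 169 and Qs = 7·52 - 52 = 312.
Consumer surplus without the control is ½ · (94.25 - 39) · 221 = 6105.125.
With the floor, consumers buy 169 units at 52, so CS = ½ · (94.25 - 52) · 169 = 3570.125.
Change in consumer surplus = 3570.125 - 6105.125 = -2535.

-2535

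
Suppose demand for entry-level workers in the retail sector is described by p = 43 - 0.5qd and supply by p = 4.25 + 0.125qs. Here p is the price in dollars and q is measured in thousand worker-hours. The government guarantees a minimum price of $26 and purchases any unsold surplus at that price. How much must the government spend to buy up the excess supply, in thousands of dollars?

Rearranging demand gives qd = 86 - 2p; rearranging supply gives qs = 8p - 34. Equilibrium: 86 - 2p = 8p - 34, so 120 = 10p and p* = 12, q* = 62.
The floor of 26 is above the equilibrium price 12, so it binds.
At p = 26: qd = 86 - 2·26 = 34 and qs = 8·26 - 34 = 174.
Surplus = qs - qd = 140.
Government expenditure = surplus × support price = 140 × 26 = 3640.

3640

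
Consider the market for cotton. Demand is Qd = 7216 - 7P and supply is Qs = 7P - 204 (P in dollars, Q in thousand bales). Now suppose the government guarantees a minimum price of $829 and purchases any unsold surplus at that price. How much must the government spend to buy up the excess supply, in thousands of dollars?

Equilibrium: 7216 - 7P = 7P - 204, so 7420 = 14P and P* = 530, Q* = 3506.
The floor of 829 is above the equilibrium price 530, so it binds.
At P = 829: Qd = 7216 - 7·829 = 1413 and Qs = 7·829 - 204 = 5599.
Surplus = Qs - Qd = 4186.
Government expenditure = surplus × support price = 4186 × 829 = 3470194.

3470194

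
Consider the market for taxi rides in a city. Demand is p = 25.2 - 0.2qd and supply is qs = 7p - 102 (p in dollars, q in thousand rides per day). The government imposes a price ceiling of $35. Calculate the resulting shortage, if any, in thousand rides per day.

Rearranging demand gives qd = 126 - 5p. Without the control the market clears where 126 - 5p = 7p - 102, i.e. p* = 19 and q* = 31.
Since 35 is above p* = 19, the ceiling does not bind and the free-market outcome prevails.
Since the control does not bind, there is no shortage.

0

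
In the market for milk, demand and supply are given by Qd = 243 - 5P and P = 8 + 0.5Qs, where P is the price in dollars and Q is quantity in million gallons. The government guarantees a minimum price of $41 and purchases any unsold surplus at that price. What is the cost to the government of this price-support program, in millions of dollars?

1148

Rearranging supply gives Qs = 2P - 16. Setting quantity demanded equal to quantity supplied, 243 - 5P = 2P - 16, gives P* = 37 and Q* = 58.
Since 41 > 37, the floor is binding.
At P = 41: Qd = 243 - 5·41 = 38 and Qs = 2·41 - 16 = 66.
Surplus = Qs - Qd = 28.
Government expenditure = surplus × support price = 28 × 41 = 1148.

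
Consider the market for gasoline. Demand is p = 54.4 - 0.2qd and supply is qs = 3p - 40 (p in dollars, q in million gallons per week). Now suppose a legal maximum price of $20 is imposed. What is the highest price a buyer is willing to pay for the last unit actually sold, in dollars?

Rearranging demand gives qd = 272 - 5p. Without the control the market clears where 272 - 5p = 3p - 40, i.e. p* = 39 and q* = 77.
Because the ceiling (20) lies below the market-clearing price, it is binding.
At p = 20: qd = 272 - 5·20 = 172 and qs = 3·20 - 40 = 20.
Only 20 units reach the market. On the demand curve, the marginal buyer's willingness to pay at q = 20 is (272 - 20)/5 = 50.4.

50.4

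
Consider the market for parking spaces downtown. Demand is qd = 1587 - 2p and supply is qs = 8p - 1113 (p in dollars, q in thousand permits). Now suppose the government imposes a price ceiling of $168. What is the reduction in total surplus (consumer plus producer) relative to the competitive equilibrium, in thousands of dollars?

208080

Setting quantity demanded equal to quantity supplied, 1587 - 2p = 8p - 1113, gives p* = 270 and q* = 1047.
Because the ceiling (168) lies below the market-clearing price, it is binding.
At p = 168: qd = 1587 - 2·168 = 1251 and qs = 8·168 - 1113 = 231.
Quantity traded falls to 231. At q = 231 the demand price is (1587 - 231)/2 = 678 and the supply price is (1113 + 231)/8 = 168.
Deadweight loss = ½ · (678 - 168) · (1047 - 231) = ½ · 510 · 816 = 208080.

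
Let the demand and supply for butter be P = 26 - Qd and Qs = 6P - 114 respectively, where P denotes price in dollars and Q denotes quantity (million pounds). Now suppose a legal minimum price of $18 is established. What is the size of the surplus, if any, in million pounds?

0

Rearranging demand gives Qd = 26 - P. In a free market, 26 - P = 6P - 114 gives the equilibrium P* = 20, Q* = 6.
The floor of 18 is below the equilibrium price 20, so it is not binding; the market clears at P* = 20, Q* = 6.
Since the control does not bind, there is no surplus.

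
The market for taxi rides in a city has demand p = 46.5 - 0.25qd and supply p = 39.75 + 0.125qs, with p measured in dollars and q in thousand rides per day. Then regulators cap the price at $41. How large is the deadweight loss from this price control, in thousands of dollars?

Rearranging demand gives qd = 186 - 4p; rearranging supply gives qs = 8p - 318. In a free market, 186 - 4p = 8p - 318 gives the equilibrium p* = 42, q* = 18.
Because the ceiling (41) lies below the market-clearing price, it is binding.
At p = 41: qd = 186 - 4·41 = 22 and qs = 8·41 - 318 = 10.
Quantity traded falls to 10. At q = 10 the demand price is (186 - 10)/4 = 44 and the supply price is (318 + 10)/8 = 41.
Deadweight loss = ½ · (44 - 41) · (18 - 10) = ½ · 3 · 8 = 12.

12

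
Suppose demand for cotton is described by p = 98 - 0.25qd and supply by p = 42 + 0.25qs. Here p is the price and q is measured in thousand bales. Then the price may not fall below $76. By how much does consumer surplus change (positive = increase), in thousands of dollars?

-600

Rearranging demand gives qd = 392 - 4p; rearranging supply gives qs = 4p - 168. In a free market, 392 - 4p = 4p - 168 gives the equilibrium p* = 70, q* = 112.
The floor of 76 is above the equilibrium price 70, so it binds.
At p = 76: qd = 392 - 4·76 = 88 and qs = 4·76 - 168 = 136.
Consumer surplus without the control is ½ · (98 - 70) · 112 = 1568.
With the floor, consumers buy 88 units at 76, so CS = ½ · (98 - 76) · 88 = 968.
Change in consumer surplus = 968 - 1568 = -600.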